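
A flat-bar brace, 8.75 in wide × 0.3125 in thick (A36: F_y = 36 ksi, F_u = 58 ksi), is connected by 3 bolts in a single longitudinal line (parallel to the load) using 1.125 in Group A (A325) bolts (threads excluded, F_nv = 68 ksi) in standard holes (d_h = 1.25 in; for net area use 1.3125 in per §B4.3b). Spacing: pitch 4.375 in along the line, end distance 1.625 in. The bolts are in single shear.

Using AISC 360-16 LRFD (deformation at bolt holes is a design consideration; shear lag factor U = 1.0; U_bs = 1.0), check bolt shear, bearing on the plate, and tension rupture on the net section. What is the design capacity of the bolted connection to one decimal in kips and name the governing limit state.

Bolt shear: A_b = π(1.125)²/4 = 0.99402 in². φR_n = 0.75 × 68 × 0.99402 × 3 × 1 = 152.1 kips.
Bearing (0.3125 in plate, F_u = 58 ksi): end bolts L_c = 1.625 − 1.25/2 = 1, R_n = min(1.2×1×0.3125×58, 2.4×1.125×0.3125×58) = 21.75 kips/bolt; interior L_c = 4.375 − 1.25 = 3.125, R_n = 48.938 kips/bolt. φR_n = 0.75 × (1×21.75 + 2×48.938) = 89.7 kips.
Tension rupture (net): A_n = (8.75 − 1×1.3125)×0.3125 = 2.3242 in² (U = 1.0, A_e = A_n). φR_n = 0.75 × 58 × 2.3242 = 101.1 kips.
Governing: min(152.1, 89.7, 101.1) = 89.7 kips → bearing.

89.7 kips (bearing governs)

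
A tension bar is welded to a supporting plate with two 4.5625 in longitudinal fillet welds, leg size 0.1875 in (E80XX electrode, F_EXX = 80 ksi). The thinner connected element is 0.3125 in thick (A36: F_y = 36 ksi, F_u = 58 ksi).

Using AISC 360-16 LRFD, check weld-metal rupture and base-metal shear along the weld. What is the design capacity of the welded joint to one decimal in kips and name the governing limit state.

Weld metal: throat = 0.707×0.1875 = 0.13256 in, L = 2×4.5625 = 9.125 in. φR_n = 0.75 × 0.6 × 80 × 0.13256 × 9.125 = 43.5 kips.
Base metal shear (0.3125 in plate): yield φR_n = 1.0×0.6×36×0.3125×9.125 = 61.6 kips; rupture φR_n = 0.75×0.6×58×0.3125×9.125 = 74.4 kips; take 61.6 kips (yield).
Governing: min(43.5, 61.6) = 43.5 kips → weld metal.

43.5 kips (weld metal governs)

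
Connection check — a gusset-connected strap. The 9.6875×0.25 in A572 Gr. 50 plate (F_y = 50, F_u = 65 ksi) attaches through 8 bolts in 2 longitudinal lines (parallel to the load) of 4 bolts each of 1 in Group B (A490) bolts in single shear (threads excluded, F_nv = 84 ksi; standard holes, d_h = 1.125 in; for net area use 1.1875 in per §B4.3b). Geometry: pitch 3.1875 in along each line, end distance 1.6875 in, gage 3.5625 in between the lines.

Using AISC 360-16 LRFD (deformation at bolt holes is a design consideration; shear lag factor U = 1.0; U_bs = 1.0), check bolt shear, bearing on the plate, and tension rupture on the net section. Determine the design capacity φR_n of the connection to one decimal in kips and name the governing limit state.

Bolt shear: A_b = π(1)²/4 = 0.7854 in². φR_n = 0.75 × 84 × 0.7854 × 8 × 1 = 395.8 kips.
Bearing (0.25 in plate, F_u = 65 ksi): end bolts L_c = 1.6875 − 1.125/2 = 1.125, R_n = min(1.2×1.125×0.25×65, 2.4×1×0.25×65) = 21.938 kips/bolt; interior L_c = 3.1875 − 1.125 = 2.0625, R_n = 39 kips/bolt. φR_n = 0.75 × (2×21.938 + 6×39) = 208.4 kips.
Tension rupture (net): A_n = (9.6875 − 2×1.1875)×0.25 = 1.8281 in² (U = 1.0, A_e = A_n). φR_n = 0.75 × 65 × 1.8281 = 89.1 kips.
Governing: min(395.8, 208.4, 89.1) = 89.1 kips → net-section rupture.

89.1 kips (net-section rupture governs)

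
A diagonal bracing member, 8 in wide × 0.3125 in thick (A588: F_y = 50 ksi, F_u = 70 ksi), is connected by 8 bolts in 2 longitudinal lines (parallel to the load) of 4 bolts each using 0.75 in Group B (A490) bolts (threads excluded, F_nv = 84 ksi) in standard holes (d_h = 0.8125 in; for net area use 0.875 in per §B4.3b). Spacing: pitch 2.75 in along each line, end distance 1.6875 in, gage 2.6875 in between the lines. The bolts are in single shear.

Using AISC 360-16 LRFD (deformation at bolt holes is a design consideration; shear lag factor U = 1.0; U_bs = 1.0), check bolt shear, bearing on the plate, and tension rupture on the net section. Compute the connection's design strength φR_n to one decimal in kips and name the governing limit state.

Bolt shear: A_b = π(0.75)²/4 = 0.44179 in². φR_n = 0.75 × 84 × 0.44179 × 8 × 1 = 222.7 kips.
Bearing (0.3125 in plate, F_u = 70 ksi): end bolts L_c = 1.6875 − 0.8125/2 = 1.28125, R_n = min(1.2×1.28125×0.3125×70, 2.4×0.75×0.3125×70) = 33.633 kips/bolt; interior L_c = 2.75 − 0.8125 = 1.9375, R_n = 39.375 kips/bolt. φR_n = 0.75 × (2×33.633 + 6×39.375) = 227.6 kips.
Tension rupture (net): A_n = (8 − 2×0.875)×0.3125 = 1.9531 in² (U = 1.0, A_e = A_n). φR_n = 0.75 × 70 × 1.9531 = 102.5 kips.
Governing: min(222.7, 227.6, 102.5) = 102.5 kips → net-section rupture.

102.5 kips (net-section rupture governs)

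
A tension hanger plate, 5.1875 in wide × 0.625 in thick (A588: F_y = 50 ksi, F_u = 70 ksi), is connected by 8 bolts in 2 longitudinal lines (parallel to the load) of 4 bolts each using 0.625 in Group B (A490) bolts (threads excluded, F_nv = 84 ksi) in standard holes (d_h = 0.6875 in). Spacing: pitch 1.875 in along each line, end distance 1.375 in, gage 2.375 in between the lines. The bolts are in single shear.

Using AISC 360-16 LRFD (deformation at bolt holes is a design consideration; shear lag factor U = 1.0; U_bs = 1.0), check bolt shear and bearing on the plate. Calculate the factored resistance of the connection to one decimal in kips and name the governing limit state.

154.6 kips (bolt shear governs)

Bolt shear: A_b = π(0.625)²/4 = 0.3068 in². φR_n = 0.75 × 84 × 0.3068 × 8 × 1 = 154.6 kips.
Bearing (0.625 in plate, F_u = 70 ksi): end bolts L_c = 1.375 − 0.6875/2 = 1.03125, R_n = min(1.2×1.03125×0.625×70, 2.4×0.625×0.625×70) = 54.141 kips/bolt; interior L_c = 1.875 − 0.6875 = 1.1875, R_n = 62.344 kips/bolt. φR_n = 0.75 × (2×54.141 + 6×62.344) = 361.8 kips.
Governing: min(154.6, 361.8) = 154.6 kips → bolt shear.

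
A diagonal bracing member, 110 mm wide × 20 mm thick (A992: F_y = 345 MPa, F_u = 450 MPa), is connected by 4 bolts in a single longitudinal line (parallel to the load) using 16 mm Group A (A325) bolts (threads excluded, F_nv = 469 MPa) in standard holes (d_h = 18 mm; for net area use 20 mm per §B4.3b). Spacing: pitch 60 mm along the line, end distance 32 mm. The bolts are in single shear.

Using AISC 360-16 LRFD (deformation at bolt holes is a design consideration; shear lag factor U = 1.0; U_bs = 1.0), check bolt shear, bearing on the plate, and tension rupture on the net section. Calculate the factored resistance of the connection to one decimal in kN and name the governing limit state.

Bolt shear: A_b = π(16)²/4 = 201.06 mm². φR_n = 0.75 × 469 × 201.06 × 4 × 1 = 282.9 kN.
Bearing (20 mm plate, F_u = 450 MPa): end bolts L_c = 32 − 18/2 = 23, R_n = min(1.2×23×20×450, 2.4×16×20×450) = 248.4 kN/bolt; interior L_c = 60 − 18 = 42, R_n = 345.6 kN/bolt. φR_n = 0.75 × (1×248.4 + 3×345.6) = 963.9 kN.
Tension rupture (net): A_n = (110 − 1×20)×20 = 1800 mm² (U = 1.0, A_e = A_n). φR_n = 0.75 × 450 × 1800 = 607.5 kN.
Governing: min(282.9, 963.9, 607.5) = 282.9 kN → bolt shear.

282.9 kN (bolt shear governs)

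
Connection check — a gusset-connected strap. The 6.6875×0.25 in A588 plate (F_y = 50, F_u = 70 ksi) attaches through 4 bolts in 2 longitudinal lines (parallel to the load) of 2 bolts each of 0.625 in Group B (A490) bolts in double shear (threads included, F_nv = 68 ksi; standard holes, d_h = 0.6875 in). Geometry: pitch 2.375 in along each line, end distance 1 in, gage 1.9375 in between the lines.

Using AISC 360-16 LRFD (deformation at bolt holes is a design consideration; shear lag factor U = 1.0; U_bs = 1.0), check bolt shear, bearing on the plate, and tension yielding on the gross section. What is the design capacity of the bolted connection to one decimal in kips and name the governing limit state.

Bolt shear: A_b = π(0.625)²/4 = 0.3068 in². φR_n = 0.75 × 68 × 0.3068 × 4 × 2 = 125.2 kips.
Bearing (0.25 in plate, F_u = 70 ksi): end bolts L_c = 1 − 0.6875/2 = 0.65625, R_n = min(1.2×0.65625×0.25×70, 2.4×0.625×0.25×70) = 13.781 kips/bolt; interior L_c = 2.375 − 0.6875 = 1.6875, R_n = 26.25 kips/bolt. φR_n = 0.75 × (2×13.781 + 2×26.25) = 60.0 kips.
Tension yield (gross): A_g = 6.6875×0.25 = 1.6719 in². φR_n = 0.90 × 50 × 1.6719 = 75.2 kips.
Governing: min(125.2, 60.0, 75.2) = 60.0 kips → bearing.

60.0 kips (bearing governs)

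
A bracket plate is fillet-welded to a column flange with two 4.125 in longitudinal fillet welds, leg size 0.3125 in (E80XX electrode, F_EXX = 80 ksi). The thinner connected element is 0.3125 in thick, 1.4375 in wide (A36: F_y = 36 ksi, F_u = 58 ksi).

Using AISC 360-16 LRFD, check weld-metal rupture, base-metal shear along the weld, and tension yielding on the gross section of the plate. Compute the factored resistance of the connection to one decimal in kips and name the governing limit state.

14.6 kips (gross-section yield governs)

Weld metal: throat = 0.707×0.3125 = 0.22094 in, L = 2×4.125 = 8.25 in. φR_n = 0.75 × 0.6 × 80 × 0.22094 × 8.25 = 65.6 kips.
Base metal shear (0.3125 in plate): yield φR_n = 1.0×0.6×36×0.3125×8.25 = 55.7 kips; rupture φR_n = 0.75×0.6×58×0.3125×8.25 = 67.3 kips; take 55.7 kips (yield).
Tension yield (gross): A_g = 1.4375×0.3125 = 0.44922 in². φR_n = 0.90 × 36 × 0.44922 = 14.6 kips.
Governing: min(65.6, 55.7, 14.6) = 14.6 kips → gross-section yield.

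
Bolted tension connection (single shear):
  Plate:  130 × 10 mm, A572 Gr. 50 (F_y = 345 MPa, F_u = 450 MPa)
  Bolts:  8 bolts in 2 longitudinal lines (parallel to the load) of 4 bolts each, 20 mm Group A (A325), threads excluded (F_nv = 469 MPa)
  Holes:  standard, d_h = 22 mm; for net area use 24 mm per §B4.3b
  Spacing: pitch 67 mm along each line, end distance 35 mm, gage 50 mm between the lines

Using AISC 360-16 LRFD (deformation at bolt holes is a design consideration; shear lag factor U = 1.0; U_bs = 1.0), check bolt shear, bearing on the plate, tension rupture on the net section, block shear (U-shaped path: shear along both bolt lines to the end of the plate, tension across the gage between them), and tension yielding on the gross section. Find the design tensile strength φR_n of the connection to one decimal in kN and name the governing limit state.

276.8 kN (net-section rupture governs)

Bolt shear: A_b = π(20)²/4 = 314.16 mm². φR_n = 0.75 × 469 × 314.16 × 8 × 1 = 884.0 kN.
Bearing (10 mm plate, F_u = 450 MPa): end bolts L_c = 35 − 22/2 = 24, R_n = min(1.2×24×10×450, 2.4×20×10×450) = 129.6 kN/bolt; interior L_c = 67 − 22 = 45, R_n = 216 kN/bolt. φR_n = 0.75 × (2×129.6 + 6×216) = 1166.4 kN.
Tension rupture (net): A_n = (130 − 2×24)×10 = 820 mm² (U = 1.0, A_e = A_n). φR_n = 0.75 × 450 × 820 = 276.8 kN.
Block shear: shear path 2×[35+3×67] = 2×236 mm, A_gv = 4720, A_nv = 2×(236 − 3.5×24)×10 = 3040 mm²; tension across gage: (50 − 1×24)×10 = 260 mm². R_n = min(0.6×450×3040, 0.6×345×4720) + 1.0×450×260 = min(820.8, 977.04) + 117 = 937.8 kN. φR_n = 0.75 × 937.8 = 703.4 kN.
Tension yield (gross): A_g = 130×10 = 1300 mm². φR_n = 0.90 × 345 × 1300 = 403.7 kN.
Governing: min(884.0, 1166.4, 276.8, 703.4, 403.7) = 276.8 kN → net-section rupture.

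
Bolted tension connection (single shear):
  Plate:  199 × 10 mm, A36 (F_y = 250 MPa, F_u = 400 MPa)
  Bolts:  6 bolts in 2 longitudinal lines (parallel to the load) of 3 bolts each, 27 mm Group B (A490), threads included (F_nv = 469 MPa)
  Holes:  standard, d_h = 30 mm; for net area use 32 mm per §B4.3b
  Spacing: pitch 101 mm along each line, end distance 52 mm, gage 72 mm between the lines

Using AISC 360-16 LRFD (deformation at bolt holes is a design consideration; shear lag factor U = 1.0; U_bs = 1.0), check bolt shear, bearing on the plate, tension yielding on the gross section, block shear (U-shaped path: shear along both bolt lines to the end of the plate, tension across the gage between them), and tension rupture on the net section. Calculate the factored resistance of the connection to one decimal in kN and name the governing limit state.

405.0 kN (net-section rupture governs)

Bolt shear: A_b = π(27)²/4 = 572.56 mm². φR_n = 0.75 × 469 × 572.56 × 6 × 1 = 1208.4 kN.
Bearing (10 mm plate, F_u = 400 MPa): end bolts L_c = 52 − 30/2 = 37, R_n = min(1.2×37×10×400, 2.4×27×10×400) = 177.6 kN/bolt; interior L_c = 101 − 30 = 71, R_n = 259.2 kN/bolt. φR_n = 0.75 × (2×177.6 + 4×259.2) = 1044.0 kN.
Tension yield (gross): A_g = 199×10 = 1990 mm². φR_n = 0.90 × 250 × 1990 = 447.8 kN.
Block shear: shear path 2×[52+2×101] = 2×254 mm, A_gv = 5080, A_nv = 2×(254 − 2.5×32)×10 = 3480 mm²; tension across gage: (72 − 1×32)×10 = 400 mm². R_n = min(0.6×400×3480, 0.6×250×5080) + 1.0×400×400 = min(835.2, 762) + 160 = 922 kN. φR_n = 0.75 × 922 = 691.5 kN.
Tension rupture (net): A_n = (199 − 2×32)×10 = 1350 mm² (U = 1.0, A_e = A_n). φR_n = 0.75 × 400 × 1350 = 405.0 kN.
Governing: min(1208.4, 1044.0, 447.8, 691.5, 405.0) = 405.0 kN → net-section rupture.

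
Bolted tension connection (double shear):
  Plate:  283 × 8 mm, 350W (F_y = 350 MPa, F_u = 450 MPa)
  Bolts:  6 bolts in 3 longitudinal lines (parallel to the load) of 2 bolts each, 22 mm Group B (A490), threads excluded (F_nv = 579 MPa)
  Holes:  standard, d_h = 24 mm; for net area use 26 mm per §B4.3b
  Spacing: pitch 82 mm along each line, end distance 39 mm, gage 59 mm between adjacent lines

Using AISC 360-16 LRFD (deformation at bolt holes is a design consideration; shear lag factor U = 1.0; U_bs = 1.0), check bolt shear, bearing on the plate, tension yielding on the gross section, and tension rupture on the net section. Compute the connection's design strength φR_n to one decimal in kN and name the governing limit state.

553.5 kN (net-section rupture governs)

Bolt shear: A_b = π(22)²/4 = 380.13 mm². φR_n = 0.75 × 579 × 380.13 × 6 × 2 = 1980.9 kN.
Bearing (8 mm plate, F_u = 450 MPa): end bolts L_c = 39 − 24/2 = 27, R_n = min(1.2×27×8×450, 2.4×22×8×450) = 116.64 kN/bolt; interior L_c = 82 − 24 = 58, R_n = 190.08 kN/bolt. φR_n = 0.75 × (3×116.64 + 3×190.08) = 690.1 kN.
Tension yield (gross): A_g = 283×8 = 2264 mm². φR_n = 0.90 × 350 × 2264 = 713.2 kN.
Tension rupture (net): A_n = (283 − 3×26)×8 = 1640 mm² (U = 1.0, A_e = A_n). φR_n = 0.75 × 450 × 1640 = 553.5 kN.
Governing: min(1980.9, 690.1, 713.2, 553.5) = 553.5 kN → net-section rupture.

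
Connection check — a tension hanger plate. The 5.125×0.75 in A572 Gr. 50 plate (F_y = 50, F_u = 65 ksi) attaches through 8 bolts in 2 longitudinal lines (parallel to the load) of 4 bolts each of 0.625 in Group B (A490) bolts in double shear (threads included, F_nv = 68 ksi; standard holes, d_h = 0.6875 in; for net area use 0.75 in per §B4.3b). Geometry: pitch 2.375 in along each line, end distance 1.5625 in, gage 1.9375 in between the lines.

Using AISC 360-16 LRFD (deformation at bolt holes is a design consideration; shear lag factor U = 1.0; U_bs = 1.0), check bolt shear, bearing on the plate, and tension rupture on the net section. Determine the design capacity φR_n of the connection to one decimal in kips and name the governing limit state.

132.5 kips (net-section rupture governs)

Bolt shear: A_b = π(0.625)²/4 = 0.3068 in². φR_n = 0.75 × 68 × 0.3068 × 8 × 2 = 250.3 kips.
Bearing (0.75 in plate, F_u = 65 ksi): end bolts L_c = 1.5625 − 0.6875/2 = 1.21875, R_n = min(1.2×1.21875×0.75×65, 2.4×0.625×0.75×65) = 71.297 kips/bolt; interior L_c = 2.375 − 0.6875 = 1.6875, R_n = 73.125 kips/bolt. φR_n = 0.75 × (2×71.297 + 6×73.125) = 436.0 kips.
Tension rupture (net): A_n = (5.125 − 2×0.75)×0.75 = 2.7188 in² (U = 1.0, A_e = A_n). φR_n = 0.75 × 65 × 2.7188 = 132.5 kips.
Governing: min(250.3, 436.0, 132.5) = 132.5 kips → net-section rupture.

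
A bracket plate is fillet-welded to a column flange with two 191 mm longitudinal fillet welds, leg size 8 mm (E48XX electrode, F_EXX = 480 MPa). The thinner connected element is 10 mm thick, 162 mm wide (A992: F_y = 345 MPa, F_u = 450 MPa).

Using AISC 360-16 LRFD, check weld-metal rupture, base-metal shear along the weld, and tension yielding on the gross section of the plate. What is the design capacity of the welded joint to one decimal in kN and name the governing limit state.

466.7 kN (weld metal governs)

Weld metal: throat = 0.707×8 = 5.656 mm, L = 2×191 = 382 mm. φR_n = 0.75 × 0.6 × 480 × 5.656 × 382 = 466.7 kN.
Base metal shear (10 mm plate): yield φR_n = 1.0×0.6×345×10×382 = 790.7 kN; rupture φR_n = 0.75×0.6×450×10×382 = 773.6 kN; take 773.6 kN (rupture).
Tension yield (gross): A_g = 162×10 = 1620 mm². φR_n = 0.90 × 345 × 1620 = 503.0 kN.
Governing: min(466.7, 773.6, 503.0) = 466.7 kN → weld metal.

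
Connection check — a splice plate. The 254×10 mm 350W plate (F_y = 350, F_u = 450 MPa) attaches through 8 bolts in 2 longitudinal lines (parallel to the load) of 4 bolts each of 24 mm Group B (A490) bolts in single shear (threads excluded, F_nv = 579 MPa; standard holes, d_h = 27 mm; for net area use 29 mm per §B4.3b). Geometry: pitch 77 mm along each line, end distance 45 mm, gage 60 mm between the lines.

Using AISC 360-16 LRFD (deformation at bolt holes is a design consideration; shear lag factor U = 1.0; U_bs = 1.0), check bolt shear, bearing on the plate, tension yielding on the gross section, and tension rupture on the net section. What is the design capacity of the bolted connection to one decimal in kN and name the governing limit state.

661.5 kN (net-section rupture governs)

Bolt shear: A_b = π(24)²/4 = 452.39 mm². φR_n = 0.75 × 579 × 452.39 × 8 × 1 = 1571.6 kN.
Bearing (10 mm plate, F_u = 450 MPa): end bolts L_c = 45 − 27/2 = 31.5, R_n = min(1.2×31.5×10×450, 2.4×24×10×450) = 170.1 kN/bolt; interior L_c = 77 − 27 = 50, R_n = 259.2 kN/bolt. φR_n = 0.75 × (2×170.1 + 6×259.2) = 1421.6 kN.
Tension yield (gross): A_g = 254×10 = 2540 mm². φR_n = 0.90 × 350 × 2540 = 800.1 kN.
Tension rupture (net): A_n = (254 − 2×29)×10 = 1960 mm² (U = 1.0, A_e = A_n). φR_n = 0.75 × 450 × 1960 = 661.5 kN.
Governing: min(1571.6, 1421.6, 800.1, 661.5) = 661.5 kN → net-section rupture.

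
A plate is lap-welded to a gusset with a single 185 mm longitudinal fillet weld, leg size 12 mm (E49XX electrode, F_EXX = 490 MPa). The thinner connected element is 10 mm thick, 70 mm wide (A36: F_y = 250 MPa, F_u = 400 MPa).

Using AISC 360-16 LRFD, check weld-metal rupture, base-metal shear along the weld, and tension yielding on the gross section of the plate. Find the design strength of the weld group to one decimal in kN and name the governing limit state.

157.5 kN (gross-section yield governs)

Weld metal: throat = 0.707×12 = 8.484 mm, L = 185 mm. φR_n = 0.75 × 0.6 × 490 × 8.484 × 185 = 346.1 kN.
Base metal shear (10 mm plate): yield φR_n = 1.0×0.6×250×10×185 = 277.5 kN; rupture φR_n = 0.75×0.6×400×10×185 = 333.0 kN; take 277.5 kN (yield).
Tension yield (gross): A_g = 70×10 = 700 mm². φR_n = 0.90 × 250 × 700 = 157.5 kN.
Governing: min(346.1, 277.5, 157.5) = 157.5 kN → gross-section yield.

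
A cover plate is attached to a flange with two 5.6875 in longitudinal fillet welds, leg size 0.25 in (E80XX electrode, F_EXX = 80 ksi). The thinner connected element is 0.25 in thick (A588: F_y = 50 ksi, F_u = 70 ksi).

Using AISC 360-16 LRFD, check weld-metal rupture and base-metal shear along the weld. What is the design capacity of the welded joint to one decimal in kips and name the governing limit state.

Weld metal: throat = 0.707×0.25 = 0.17675 in, L = 2×5.6875 = 11.375 in. φR_n = 0.75 × 0.6 × 80 × 0.17675 × 11.375 = 72.4 kips.
Base metal shear (0.25 in plate): yield φR_n = 1.0×0.6×50×0.25×11.375 = 85.3 kips; rupture φR_n = 0.75×0.6×70×0.25×11.375 = 89.6 kips; take 85.3 kips (yield).
Governing: min(72.4, 85.3) = 72.4 kips → weld metal.

72.4 kips (weld metal governs)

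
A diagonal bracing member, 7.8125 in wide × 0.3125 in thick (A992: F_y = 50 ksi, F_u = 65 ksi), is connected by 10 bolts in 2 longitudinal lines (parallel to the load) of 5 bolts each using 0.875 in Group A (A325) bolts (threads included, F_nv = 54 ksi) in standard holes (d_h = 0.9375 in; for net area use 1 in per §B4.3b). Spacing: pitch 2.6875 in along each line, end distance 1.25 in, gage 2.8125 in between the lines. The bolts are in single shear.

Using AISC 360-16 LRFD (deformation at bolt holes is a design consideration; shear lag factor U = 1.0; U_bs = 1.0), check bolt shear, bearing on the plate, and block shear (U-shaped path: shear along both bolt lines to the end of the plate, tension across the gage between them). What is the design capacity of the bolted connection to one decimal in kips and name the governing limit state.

Bolt shear: A_b = π(0.875)²/4 = 0.60132 in². φR_n = 0.75 × 54 × 0.60132 × 10 × 1 = 243.5 kips.
Bearing (0.3125 in plate, F_u = 65 ksi): end bolts L_c = 1.25 − 0.9375/2 = 0.78125, R_n = min(1.2×0.78125×0.3125×65, 2.4×0.875×0.3125×65) = 19.043 kips/bolt; interior L_c = 2.6875 − 0.9375 = 1.75, R_n = 42.656 kips/bolt. φR_n = 0.75 × (2×19.043 + 8×42.656) = 284.5 kips.
Block shear: shear path 2×[1.25+4×2.6875] = 2×12 in, A_gv = 7.5, A_nv = 2×(12 − 4.5×1)×0.3125 = 4.6875 in²; tension across gage: (2.8125 − 1×1)×0.3125 = 0.56641 in². R_n = min(0.6×65×4.6875, 0.6×50×7.5) + 1.0×65×0.56641 = min(182.81, 225) + 36.817 = 219.63 kips. φR_n = 0.75 × 219.63 = 164.7 kips.
Governing: min(243.5, 284.5, 164.7) = 164.7 kips → block shear.

164.7 kips (block shear governs)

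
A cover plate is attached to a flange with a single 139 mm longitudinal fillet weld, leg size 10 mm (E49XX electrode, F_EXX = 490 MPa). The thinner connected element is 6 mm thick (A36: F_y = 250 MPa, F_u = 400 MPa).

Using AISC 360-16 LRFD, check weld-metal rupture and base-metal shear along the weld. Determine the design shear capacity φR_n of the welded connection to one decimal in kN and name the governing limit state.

Weld metal: throat = 0.707×10 = 7.07 mm, L = 139 mm. φR_n = 0.75 × 0.6 × 490 × 7.07 × 139 = 216.7 kN.
Base metal shear (6 mm plate): yield φR_n = 1.0×0.6×250×6×139 = 125.1 kN; rupture φR_n = 0.75×0.6×400×6×139 = 150.1 kN; take 125.1 kN (yield).
Governing: min(216.7, 125.1) = 125.1 kN → base-metal shear.

125.1 kN (base-metal shear governs)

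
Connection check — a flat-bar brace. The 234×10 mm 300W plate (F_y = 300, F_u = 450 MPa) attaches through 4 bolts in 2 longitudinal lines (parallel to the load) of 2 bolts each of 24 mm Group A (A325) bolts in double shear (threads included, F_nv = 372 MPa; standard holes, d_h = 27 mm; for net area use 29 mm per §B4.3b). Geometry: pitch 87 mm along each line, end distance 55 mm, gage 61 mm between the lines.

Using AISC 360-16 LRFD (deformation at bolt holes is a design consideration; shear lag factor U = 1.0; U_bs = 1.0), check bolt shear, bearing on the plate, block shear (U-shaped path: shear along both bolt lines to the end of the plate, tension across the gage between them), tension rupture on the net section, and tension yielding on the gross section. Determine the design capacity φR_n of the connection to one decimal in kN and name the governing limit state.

Bolt shear: A_b = π(24)²/4 = 452.39 mm². φR_n = 0.75 × 372 × 452.39 × 4 × 2 = 1009.7 kN.
Bearing (10 mm plate, F_u = 450 MPa): end bolts L_c = 55 − 27/2 = 41.5, R_n = min(1.2×41.5×10×450, 2.4×24×10×450) = 224.1 kN/bolt; interior L_c = 87 − 27 = 60, R_n = 259.2 kN/bolt. φR_n = 0.75 × (2×224.1 + 2×259.2) = 725.0 kN.
Block shear: shear path 2×[55+1×87] = 2×142 mm, A_gv = 2840, A_nv = 2×(142 − 1.5×29)×10 = 1970 mm²; tension across gage: (61 − 1×29)×10 = 320 mm². R_n = min(0.6×450×1970, 0.6×300×2840) + 1.0×450×320 = min(531.9, 511.2) + 144 = 655.2 kN. φR_n = 0.75 × 655.2 = 491.4 kN.
Tension rupture (net): A_n = (234 − 2×29)×10 = 1760 mm² (U = 1.0, A_e = A_n). φR_n = 0.75 × 450 × 1760 = 594.0 kN.
Tension yield (gross): A_g = 234×10 = 2340 mm². φR_n = 0.90 × 300 × 2340 = 631.8 kN.
Governing: min(1009.7, 725.0, 491.4, 594.0, 631.8) = 491.4 kN → block shear.

491.4 kN (block shear governs)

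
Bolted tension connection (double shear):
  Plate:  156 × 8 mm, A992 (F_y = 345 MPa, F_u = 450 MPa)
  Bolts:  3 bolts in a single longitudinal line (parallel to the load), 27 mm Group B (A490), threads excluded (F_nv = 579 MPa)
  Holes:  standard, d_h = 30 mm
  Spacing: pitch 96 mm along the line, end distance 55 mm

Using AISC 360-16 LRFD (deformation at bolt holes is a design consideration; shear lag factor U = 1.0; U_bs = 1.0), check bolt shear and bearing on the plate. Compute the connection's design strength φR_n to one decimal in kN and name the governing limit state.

Bolt shear: A_b = π(27)²/4 = 572.56 mm². φR_n = 0.75 × 579 × 572.56 × 3 × 2 = 1491.8 kN.
Bearing (8 mm plate, F_u = 450 MPa): end bolts L_c = 55 − 30/2 = 40, R_n = min(1.2×40×8×450, 2.4×27×8×450) = 172.8 kN/bolt; interior L_c = 96 − 30 = 66, R_n = 233.28 kN/bolt. φR_n = 0.75 × (1×172.8 + 2×233.28) = 479.5 kN.
Governing: min(1491.8, 479.5) = 479.5 kN → bearing.

479.5 kN (bearing governs)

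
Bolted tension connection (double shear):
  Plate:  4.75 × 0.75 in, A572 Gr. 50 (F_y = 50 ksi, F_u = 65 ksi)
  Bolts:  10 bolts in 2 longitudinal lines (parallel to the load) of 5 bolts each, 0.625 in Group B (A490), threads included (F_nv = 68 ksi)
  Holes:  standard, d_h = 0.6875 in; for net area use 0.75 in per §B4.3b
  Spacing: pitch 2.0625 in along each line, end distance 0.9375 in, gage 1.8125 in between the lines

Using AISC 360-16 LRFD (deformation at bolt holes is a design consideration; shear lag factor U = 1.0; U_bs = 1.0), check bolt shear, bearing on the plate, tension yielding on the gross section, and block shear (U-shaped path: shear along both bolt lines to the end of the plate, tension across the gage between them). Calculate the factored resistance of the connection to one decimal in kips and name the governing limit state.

160.3 kips (gross-section yield governs)

Bolt shear: A_b = π(0.625)²/4 = 0.3068 in². φR_n = 0.75 × 68 × 0.3068 × 10 × 2 = 312.9 kips.
Bearing (0.75 in plate, F_u = 65 ksi): end bolts L_c = 0.9375 − 0.6875/2 = 0.59375, R_n = min(1.2×0.59375×0.75×65, 2.4×0.625×0.75×65) = 34.734 kips/bolt; interior L_c = 2.0625 − 0.6875 = 1.375, R_n = 73.125 kips/bolt. φR_n = 0.75 × (2×34.734 + 8×73.125) = 490.9 kips.
Tension yield (gross): A_g = 4.75×0.75 = 3.5625 in². φR_n = 0.90 × 50 × 3.5625 = 160.3 kips.
Block shear: shear path 2×[0.9375+4×2.0625] = 2×9.1875 in, A_gv = 13.781, A_nv = 2×(9.1875 − 4.5×0.75)×0.75 = 8.7188 in²; tension across gage: (1.8125 − 1×0.75)×0.75 = 0.79688 in². R_n = min(0.6×65×8.7188, 0.6×50×13.781) + 1.0×65×0.79688 = min(340.03, 413.43) + 51.797 = 391.83 kips. φR_n = 0.75 × 391.83 = 293.9 kips.
Governing: min(312.9, 490.9, 160.3, 293.9) = 160.3 kips → gross-section yield.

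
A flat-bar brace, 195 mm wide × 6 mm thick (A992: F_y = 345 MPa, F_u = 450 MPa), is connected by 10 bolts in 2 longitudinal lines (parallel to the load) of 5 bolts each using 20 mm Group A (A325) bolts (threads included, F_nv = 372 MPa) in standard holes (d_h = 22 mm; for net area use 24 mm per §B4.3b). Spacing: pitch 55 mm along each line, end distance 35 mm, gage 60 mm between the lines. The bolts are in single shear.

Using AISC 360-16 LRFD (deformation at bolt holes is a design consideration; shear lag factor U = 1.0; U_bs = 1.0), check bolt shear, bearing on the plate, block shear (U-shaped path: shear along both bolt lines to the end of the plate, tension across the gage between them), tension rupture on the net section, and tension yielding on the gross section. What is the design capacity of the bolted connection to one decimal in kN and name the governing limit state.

Bolt shear: A_b = π(20)²/4 = 314.16 mm². φR_n = 0.75 × 372 × 314.16 × 10 × 1 = 876.5 kN.
Bearing (6 mm plate, F_u = 450 MPa): end bolts L_c = 35 − 22/2 = 24, R_n = min(1.2×24×6×450, 2.4×20×6×450) = 77.76 kN/bolt; interior L_c = 55 − 22 = 33, R_n = 106.92 kN/bolt. φR_n = 0.75 × (2×77.76 + 8×106.92) = 758.2 kN.
Block shear: shear path 2×[35+4×55] = 2×255 mm, A_gv = 3060, A_nv = 2×(255 − 4.5×24)×6 = 1764 mm²; tension across gage: (60 − 1×24)×6 = 216 mm². R_n = min(0.6×450×1764, 0.6×345×3060) + 1.0×450×216 = min(476.28, 633.42) + 97.2 = 573.48 kN. φR_n = 0.75 × 573.48 = 430.1 kN.
Tension rupture (net): A_n = (195 − 2×24)×6 = 882 mm² (U = 1.0, A_e = A_n). φR_n = 0.75 × 450 × 882 = 297.7 kN.
Tension yield (gross): A_g = 195×6 = 1170 mm². φR_n = 0.90 × 345 × 1170 = 363.3 kN.
Governing: min(876.5, 758.2, 430.1, 297.7, 363.3) = 297.7 kN → net-section rupture.

297.7 kN (net-section rupture governs)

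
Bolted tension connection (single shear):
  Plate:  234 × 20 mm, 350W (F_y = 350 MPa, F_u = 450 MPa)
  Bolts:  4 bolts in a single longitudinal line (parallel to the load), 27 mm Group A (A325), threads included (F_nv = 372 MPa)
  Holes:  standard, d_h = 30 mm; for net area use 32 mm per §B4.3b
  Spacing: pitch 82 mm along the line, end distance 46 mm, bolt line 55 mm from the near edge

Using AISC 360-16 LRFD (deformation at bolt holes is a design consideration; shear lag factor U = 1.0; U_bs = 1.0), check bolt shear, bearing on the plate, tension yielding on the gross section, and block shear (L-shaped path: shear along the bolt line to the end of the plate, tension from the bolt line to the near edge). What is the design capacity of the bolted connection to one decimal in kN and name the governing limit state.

639.0 kN (bolt shear governs)

Bolt shear: A_b = π(27)²/4 = 572.56 mm². φR_n = 0.75 × 372 × 572.56 × 4 × 1 = 639.0 kN.
Bearing (20 mm plate, F_u = 450 MPa): end bolts L_c = 46 − 30/2 = 31, R_n = min(1.2×31×20×450, 2.4×27×20×450) = 334.8 kN/bolt; interior L_c = 82 − 30 = 52, R_n = 561.6 kN/bolt. φR_n = 0.75 × (1×334.8 + 3×561.6) = 1514.7 kN.
Tension yield (gross): A_g = 234×20 = 4680 mm². φR_n = 0.90 × 350 × 4680 = 1474.2 kN.
Block shear: shear path 1×[46+3×82] = 1×292 mm, A_gv = 5840, A_nv = 1×(292 − 3.5×32)×20 = 3600 mm²; tension to near edge: (55 − 0.5×32)×20 = 780 mm². R_n = min(0.6×450×3600, 0.6×350×5840) + 1.0×450×780 = min(972, 1226.4) + 351 = 1323 kN. φR_n = 0.75 × 1323 = 992.3 kN.
Governing: min(639.0, 1514.7, 1474.2, 992.3) = 639.0 kN → bolt shear.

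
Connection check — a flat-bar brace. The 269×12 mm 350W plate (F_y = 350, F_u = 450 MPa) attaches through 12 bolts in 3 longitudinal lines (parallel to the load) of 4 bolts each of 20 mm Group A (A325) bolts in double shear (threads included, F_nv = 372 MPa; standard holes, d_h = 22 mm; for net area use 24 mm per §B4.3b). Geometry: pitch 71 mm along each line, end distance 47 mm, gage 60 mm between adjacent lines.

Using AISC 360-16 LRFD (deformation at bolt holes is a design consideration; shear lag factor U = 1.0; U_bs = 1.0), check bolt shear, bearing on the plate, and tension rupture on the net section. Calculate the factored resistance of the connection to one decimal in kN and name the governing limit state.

Bolt shear: A_b = π(20)²/4 = 314.16 mm². φR_n = 0.75 × 372 × 314.16 × 12 × 2 = 2103.6 kN.
Bearing (12 mm plate, F_u = 450 MPa): end bolts L_c = 47 − 22/2 = 36, R_n = min(1.2×36×12×450, 2.4×20×12×450) = 233.28 kN/bolt; interior L_c = 71 − 22 = 49, R_n = 259.2 kN/bolt. φR_n = 0.75 × (3×233.28 + 9×259.2) = 2274.5 kN.
Tension rupture (net): A_n = (269 − 3×24)×12 = 2364 mm² (U = 1.0, A_e = A_n). φR_n = 0.75 × 450 × 2364 = 797.9 kN.
Governing: min(2103.6, 2274.5, 797.9) = 797.9 kN → net-section rupture.

797.9 kN (net-section rupture governs)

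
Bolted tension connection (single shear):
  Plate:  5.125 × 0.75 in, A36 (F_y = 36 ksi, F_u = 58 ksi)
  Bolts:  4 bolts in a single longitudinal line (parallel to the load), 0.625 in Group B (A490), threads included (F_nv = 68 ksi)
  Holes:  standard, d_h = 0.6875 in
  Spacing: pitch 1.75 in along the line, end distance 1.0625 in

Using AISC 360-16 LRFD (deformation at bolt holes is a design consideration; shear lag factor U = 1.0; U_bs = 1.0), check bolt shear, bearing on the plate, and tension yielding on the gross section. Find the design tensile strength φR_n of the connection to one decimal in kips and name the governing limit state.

62.6 kips (bolt shear governs)

Bolt shear: A_b = π(0.625)²/4 = 0.3068 in². φR_n = 0.75 × 68 × 0.3068 × 4 × 1 = 62.6 kips.
Bearing (0.75 in plate, F_u = 58 ksi): end bolts L_c = 1.0625 − 0.6875/2 = 0.71875, R_n = min(1.2×0.71875×0.75×58, 2.4×0.625×0.75×58) = 37.519 kips/bolt; interior L_c = 1.75 − 0.6875 = 1.0625, R_n = 55.463 kips/bolt. φR_n = 0.75 × (1×37.519 + 3×55.463) = 152.9 kips.
Tension yield (gross): A_g = 5.125×0.75 = 3.8438 in². φR_n = 0.90 × 36 × 3.8438 = 124.5 kips.
Governing: min(62.6, 152.9, 124.5) = 62.6 kips → bolt shear.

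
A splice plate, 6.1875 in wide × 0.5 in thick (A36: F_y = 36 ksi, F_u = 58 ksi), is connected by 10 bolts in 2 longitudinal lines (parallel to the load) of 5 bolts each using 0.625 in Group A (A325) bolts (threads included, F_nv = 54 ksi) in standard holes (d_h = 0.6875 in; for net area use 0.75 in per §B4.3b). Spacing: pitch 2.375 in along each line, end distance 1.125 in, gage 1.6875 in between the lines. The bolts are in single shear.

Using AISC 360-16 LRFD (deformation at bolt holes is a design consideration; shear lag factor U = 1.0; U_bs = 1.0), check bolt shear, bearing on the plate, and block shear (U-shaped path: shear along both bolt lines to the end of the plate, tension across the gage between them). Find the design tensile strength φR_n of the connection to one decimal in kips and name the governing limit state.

Bolt shear: A_b = π(0.625)²/4 = 0.3068 in². φR_n = 0.75 × 54 × 0.3068 × 10 × 1 = 124.3 kips.
Bearing (0.5 in plate, F_u = 58 ksi): end bolts L_c = 1.125 − 0.6875/2 = 0.78125, R_n = min(1.2×0.78125×0.5×58, 2.4×0.625×0.5×58) = 27.188 kips/bolt; interior L_c = 2.375 − 0.6875 = 1.6875, R_n = 43.5 kips/bolt. φR_n = 0.75 × (2×27.188 + 8×43.5) = 301.8 kips.
Block shear: shear path 2×[1.125+4×2.375] = 2×10.625 in, A_gv = 10.625, A_nv = 2×(10.625 − 4.5×0.75)×0.5 = 7.25 in²; tension across gage: (1.6875 − 1×0.75)×0.5 = 0.46875 in². R_n = min(0.6×58×7.25, 0.6×36×10.625) + 1.0×58×0.46875 = min(252.3, 229.5) + 27.188 = 256.69 kips. φR_n = 0.75 × 256.69 = 192.5 kips.
Governing: min(124.3, 301.8, 192.5) = 124.3 kips → bolt shear.

124.3 kips (bolt shear governs)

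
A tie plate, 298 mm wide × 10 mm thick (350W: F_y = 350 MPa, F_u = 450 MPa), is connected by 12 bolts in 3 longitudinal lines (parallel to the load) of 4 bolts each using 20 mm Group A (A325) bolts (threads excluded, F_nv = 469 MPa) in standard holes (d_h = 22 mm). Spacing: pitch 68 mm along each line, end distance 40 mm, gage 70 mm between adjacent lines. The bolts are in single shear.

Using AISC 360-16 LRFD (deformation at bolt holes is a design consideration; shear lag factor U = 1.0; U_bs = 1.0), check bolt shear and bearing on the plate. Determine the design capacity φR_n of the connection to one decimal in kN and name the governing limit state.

Bolt shear: A_b = π(20)²/4 = 314.16 mm². φR_n = 0.75 × 469 × 314.16 × 12 × 1 = 1326.1 kN.
Bearing (10 mm plate, F_u = 450 MPa): end bolts L_c = 40 − 22/2 = 29, R_n = min(1.2×29×10×450, 2.4×20×10×450) = 156.6 kN/bolt; interior L_c = 68 − 22 = 46, R_n = 216 kN/bolt. φR_n = 0.75 × (3×156.6 + 9×216) = 1810.4 kN.
Governing: min(1326.1, 1810.4) = 1326.1 kN → bolt shear.

1326.1 kN (bolt shear governs)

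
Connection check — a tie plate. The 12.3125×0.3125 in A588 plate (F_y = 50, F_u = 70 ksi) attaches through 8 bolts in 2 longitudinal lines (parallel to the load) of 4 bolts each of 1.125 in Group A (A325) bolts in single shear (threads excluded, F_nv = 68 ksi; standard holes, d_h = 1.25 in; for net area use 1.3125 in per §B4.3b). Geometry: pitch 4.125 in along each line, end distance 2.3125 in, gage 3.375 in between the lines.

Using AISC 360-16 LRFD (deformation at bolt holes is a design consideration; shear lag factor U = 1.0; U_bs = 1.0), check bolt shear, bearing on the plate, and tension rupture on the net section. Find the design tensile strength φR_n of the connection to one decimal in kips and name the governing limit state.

Bolt shear: A_b = π(1.125)²/4 = 0.99402 in². φR_n = 0.75 × 68 × 0.99402 × 8 × 1 = 405.6 kips.
Bearing (0.3125 in plate, F_u = 70 ksi): end bolts L_c = 2.3125 − 1.25/2 = 1.6875, R_n = min(1.2×1.6875×0.3125×70, 2.4×1.125×0.3125×70) = 44.297 kips/bolt; interior L_c = 4.125 − 1.25 = 2.875, R_n = 59.063 kips/bolt. φR_n = 0.75 × (2×44.297 + 6×59.063) = 332.2 kips.
Tension rupture (net): A_n = (12.3125 − 2×1.3125)×0.3125 = 3.0273 in² (U = 1.0, A_e = A_n). φR_n = 0.75 × 70 × 3.0273 = 158.9 kips.
Governing: min(405.6, 332.2, 158.9) = 158.9 kips → net-section rupture.

158.9 kips (net-section rupture governs)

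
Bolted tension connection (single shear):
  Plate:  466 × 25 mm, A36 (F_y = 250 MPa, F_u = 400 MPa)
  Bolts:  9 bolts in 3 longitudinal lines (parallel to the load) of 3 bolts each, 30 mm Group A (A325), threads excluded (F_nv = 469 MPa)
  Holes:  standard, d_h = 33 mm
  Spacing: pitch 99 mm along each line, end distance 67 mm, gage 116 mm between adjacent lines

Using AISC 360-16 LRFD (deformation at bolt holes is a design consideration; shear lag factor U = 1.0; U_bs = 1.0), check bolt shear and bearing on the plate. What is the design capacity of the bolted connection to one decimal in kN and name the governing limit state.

2237.7 kN (bolt shear governs)

Bolt shear: A_b = π(30)²/4 = 706.86 mm². φR_n = 0.75 × 469 × 706.86 × 9 × 1 = 2237.7 kN.
Bearing (25 mm plate, F_u = 400 MPa): end bolts L_c = 67 − 33/2 = 50.5, R_n = min(1.2×50.5×25×400, 2.4×30×25×400) = 606 kN/bolt; interior L_c = 99 − 33 = 66, R_n = 720 kN/bolt. φR_n = 0.75 × (3×606 + 6×720) = 4603.5 kN.
Governing: min(2237.7, 4603.5) = 2237.7 kN → bolt shear.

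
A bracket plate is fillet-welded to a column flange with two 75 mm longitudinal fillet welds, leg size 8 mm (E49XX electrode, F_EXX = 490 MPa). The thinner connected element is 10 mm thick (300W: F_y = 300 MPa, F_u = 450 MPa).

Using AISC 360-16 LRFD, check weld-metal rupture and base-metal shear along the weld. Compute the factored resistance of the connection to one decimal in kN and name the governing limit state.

Weld metal: throat = 0.707×8 = 5.656 mm, L = 2×75 = 150 mm. φR_n = 0.75 × 0.6 × 490 × 5.656 × 150 = 187.1 kN.
Base metal shear (10 mm plate): yield φR_n = 1.0×0.6×300×10×150 = 270.0 kN; rupture φR_n = 0.75×0.6×450×10×150 = 303.8 kN; take 270.0 kN (yield).
Governing: min(187.1, 270.0) = 187.1 kN → weld metal.

187.1 kN (weld metal governs)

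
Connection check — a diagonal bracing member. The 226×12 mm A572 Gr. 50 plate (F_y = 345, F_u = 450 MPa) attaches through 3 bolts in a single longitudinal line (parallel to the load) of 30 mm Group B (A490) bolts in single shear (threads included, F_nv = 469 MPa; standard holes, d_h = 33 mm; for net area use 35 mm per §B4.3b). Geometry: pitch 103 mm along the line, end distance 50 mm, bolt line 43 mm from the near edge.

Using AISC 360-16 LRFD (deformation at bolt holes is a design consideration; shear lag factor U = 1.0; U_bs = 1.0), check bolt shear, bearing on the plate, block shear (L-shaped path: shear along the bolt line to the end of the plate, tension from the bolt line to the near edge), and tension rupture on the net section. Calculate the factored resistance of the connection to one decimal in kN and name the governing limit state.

512.7 kN (block shear governs)

Bolt shear: A_b = π(30)²/4 = 706.86 mm². φR_n = 0.75 × 469 × 706.86 × 3 × 1 = 745.9 kN.
Bearing (12 mm plate, F_u = 450 MPa): end bolts L_c = 50 − 33/2 = 33.5, R_n = min(1.2×33.5×12×450, 2.4×30×12×450) = 217.08 kN/bolt; interior L_c = 103 − 33 = 70, R_n = 388.8 kN/bolt. φR_n = 0.75 × (1×217.08 + 2×388.8) = 746.0 kN.
Block shear: shear path 1×[50+2×103] = 1×256 mm, A_gv = 3072, A_nv = 1×(256 − 2.5×35)×12 = 2022 mm²; tension to near edge: (43 − 0.5×35)×12 = 306 mm². R_n = min(0.6×450×2022, 0.6×345×3072) + 1.0×450×306 = min(545.94, 635.9) + 137.7 = 683.64 kN. φR_n = 0.75 × 683.64 = 512.7 kN.
Tension rupture (net): A_n = (226 − 1×35)×12 = 2292 mm² (U = 1.0, A_e = A_n). φR_n = 0.75 × 450 × 2292 = 773.6 kN.
Governing: min(745.9, 746.0, 512.7, 773.6) = 512.7 kN → block shear.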